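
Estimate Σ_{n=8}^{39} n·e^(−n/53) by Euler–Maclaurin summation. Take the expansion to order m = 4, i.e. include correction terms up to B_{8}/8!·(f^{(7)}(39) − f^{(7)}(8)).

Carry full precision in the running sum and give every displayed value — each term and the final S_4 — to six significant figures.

∫_8^39 x·e^(−x/53) dx evaluates to 443.961.
Boundary: ½(f(8) + f(39)) = ½(6.87917 + 18.6848) = 12.7820.
Running total after boundary: 456.743.
Order-1 term: 1/12 · (0.126554 − 0.730101) = -0.0502955.
Partial sum through k=1: 456.692.
Order-2 term: −1/720 · (0.000386170 − 0.000872159) = 6.74984e-07.
Partial sum through k=2: 456.692.
Order-3 term: 1/30240 · (2.58913e-07 − 5.28445e-07) = -8.91310e-12.
Partial sum through k=3: 456.692.
Order-4 term: −1/1209600 · (1.35404e-10 − 2.65718e-10) = 1.07733e-16.

S_4 ≈ 456.692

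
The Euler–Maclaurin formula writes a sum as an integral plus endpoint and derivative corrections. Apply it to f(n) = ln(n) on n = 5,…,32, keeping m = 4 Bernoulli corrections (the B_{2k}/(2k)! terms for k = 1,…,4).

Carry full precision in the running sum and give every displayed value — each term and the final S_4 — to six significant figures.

S_4 ≈ 78.3799

∫_5^32 ln(x) dx evaluates to 75.8564.
½[f(5) + f(32)] = ½[1.60944 + 3.46574] = 2.53759.
Integral + boundary = 78.3939.
Correction k=1: B_{2}/2! · (f^{(1)}(32) − f^{(1)}(5)) = 1/12 · (0.0312500 − 0.200000) = -0.0140625.
Running total after k=1: 78.3799.
Correction k=2: B_{4}/4! · (f^{(3)}(32) − f^{(3)}(5)) = −1/720 · (6.10352e-05 − 0.0160000) = 2.21375e-05.
Running total after k=2: 78.3799.
Correction k=3: B_{6}/6! · (f^{(5)}(32) − f^{(5)}(5)) = 1/30240 · (7.15256e-07 − 0.00768000) = -2.53945e-07.
Running total after k=3: 78.3799.
Correction k=4: B_{8}/8! · (f^{(7)}(32) − f^{(7)}(5)) = −1/1209600 · (2.09548e-08 − 0.00921600) = 7.61903e-09.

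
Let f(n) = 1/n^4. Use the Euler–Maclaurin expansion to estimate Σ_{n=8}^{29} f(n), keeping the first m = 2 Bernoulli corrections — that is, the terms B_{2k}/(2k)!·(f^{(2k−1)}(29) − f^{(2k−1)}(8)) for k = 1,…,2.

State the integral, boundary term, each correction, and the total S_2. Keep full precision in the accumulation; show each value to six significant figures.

The integral term ∫_8^29 1/x^4 dx = 0.000637374.
½[f(8) + f(29)] = ½[0.000244141 + 1.41387e-06] = 0.000122777.
Running total after boundary: 0.000760152.
Correction k=1: B_{2}/2! · (f^{(1)}(29) − f^{(1)}(8)) = 1/12 · (-1.95016e-07 − (-0.000122070)) = 1.01563e-05.
Partial sum through k=1: 0.000770308.
Correction k=2: B_{4}/4! · (f^{(3)}(29) − f^{(3)}(8)) = −1/720 · (-6.95657e-09 − (-5.72205e-05)) = -7.94632e-08.

S_2 ≈ 0.000770228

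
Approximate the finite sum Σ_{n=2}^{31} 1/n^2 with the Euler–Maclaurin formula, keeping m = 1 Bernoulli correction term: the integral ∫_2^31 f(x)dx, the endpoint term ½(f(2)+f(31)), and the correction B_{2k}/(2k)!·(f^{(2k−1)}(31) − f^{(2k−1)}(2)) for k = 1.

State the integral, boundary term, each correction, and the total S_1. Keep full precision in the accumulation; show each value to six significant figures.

∫_2^31 1/x^2 dx evaluates to 0.467742.
½[f(2) + f(31)] = ½[0.250000 + 0.00104058] = 0.125520.
Running total after boundary: 0.593262.
Order-1 term: 1/12 · (-6.71344e-05 − (-0.250000)) = 0.0208277.

S_1 ≈ 0.614090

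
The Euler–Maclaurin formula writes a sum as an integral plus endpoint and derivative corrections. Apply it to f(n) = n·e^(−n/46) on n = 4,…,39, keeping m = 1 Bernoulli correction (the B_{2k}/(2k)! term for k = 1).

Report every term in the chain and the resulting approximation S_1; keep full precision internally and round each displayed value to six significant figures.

S_1 ≈ 443.741

∫_4^39 x·e^(−x/46) dx evaluates to 433.620.
Boundary: ½(f(4) + f(39)) = ½(3.66687 + 16.7055) = 10.1862.
So far: 443.806.
k=1: B_{2}/(2)! × [f^{(1)}(39) − f^{(1)}(4)] = 1/12 × (0.0651830 − 0.837002) = -0.0643183.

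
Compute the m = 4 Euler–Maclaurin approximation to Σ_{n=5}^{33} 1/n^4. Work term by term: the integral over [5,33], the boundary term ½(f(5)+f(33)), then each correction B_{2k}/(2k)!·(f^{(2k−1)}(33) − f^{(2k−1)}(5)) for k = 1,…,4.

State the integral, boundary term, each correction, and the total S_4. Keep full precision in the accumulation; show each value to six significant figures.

Integral: ∫_5^33 1/x^4 dx = 0.00265739.
Boundary: ½(f(5) + f(33)) = ½(0.00160000 + 8.43226e-07) = 0.000800422.
So far: 0.00345781.
Order-1 term: 1/12 · (-1.02209e-07 − (-0.00128000)) = 0.000106658.
Running total after k=1: 0.00356447.
Order-2 term: −1/720 · (-2.81568e-09 − (-0.00153600)) = -2.13333e-06.
Running total after k=2: 0.00356234.
Order-3 term: 1/30240 · (-1.44792e-10 − (-0.00344064)) = 1.13778e-07.
Running total after k=3: 0.00356245.
Order-4 term: −1/1209600 · (-1.19663e-11 − (-0.0123863)) = -1.02400e-08.

S_4 ≈ 0.00356244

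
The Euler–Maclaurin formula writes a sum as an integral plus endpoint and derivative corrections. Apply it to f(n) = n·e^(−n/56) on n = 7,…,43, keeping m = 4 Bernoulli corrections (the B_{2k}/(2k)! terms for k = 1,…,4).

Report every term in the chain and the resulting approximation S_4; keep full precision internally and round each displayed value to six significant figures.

S_4 ≈ 554.008

The integral term ∫_7^43 x·e^(−x/56) dx = 540.998.
½[f(7) + f(43)] = ½[6.17748 + 19.9523] = 13.0649.
Integral + boundary = 554.063.
k=1: B_{2}/(2)! × [f^{(1)}(43) − f^{(1)}(7)] = 1/12 × (0.107716 − 0.772185) = -0.0553724.
Running total after k=1: 554.008.
k=2: B_{4}/(4)! × [f^{(3)}(43) − f^{(3)}(7)] = −1/720 × (0.000330271 − 0.000809049) = 6.64971e-07.
Running total after k=2: 554.008.
k=3: B_{6}/(6)! × [f^{(5)}(43) − f^{(5)}(7)] = 1/30240 × (1.99679e-07 − 4.37457e-07) = -7.86304e-12.
Running total after k=3: 554.008.
k=4: B_{8}/(8)! × [f^{(7)}(43) − f^{(7)}(7)] = −1/1209600 × (9.37634e-11 − 1.96724e-10) = 8.51197e-17.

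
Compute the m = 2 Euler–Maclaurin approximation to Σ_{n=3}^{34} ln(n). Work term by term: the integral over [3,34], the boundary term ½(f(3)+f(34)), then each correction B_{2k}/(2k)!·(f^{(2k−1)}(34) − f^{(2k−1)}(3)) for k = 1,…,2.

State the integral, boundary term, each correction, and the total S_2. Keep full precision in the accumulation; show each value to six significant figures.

S_2 ≈ 87.8877

∫_3^34 ln(x) dx evaluates to 85.6004.
Endpoint term: (f(3) + f(34))/2 = (1.09861 + 3.52636)/2 = 2.31249.
Integral + boundary = 87.9129.
Order-1 term: 1/12 · (0.0294118 − 0.333333) = -0.0253268.
Partial sum through k=1: 87.8876.
Order-2 term: −1/720 · (5.08854e-05 − 0.0740741) = 0.000102810.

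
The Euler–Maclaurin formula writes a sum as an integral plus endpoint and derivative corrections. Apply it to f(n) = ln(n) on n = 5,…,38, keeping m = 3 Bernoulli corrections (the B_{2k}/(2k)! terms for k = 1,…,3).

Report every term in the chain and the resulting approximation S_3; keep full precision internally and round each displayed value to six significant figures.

The integral term ∫_5^38 ln(x) dx = 97.1811.
Endpoint term: (f(5) + f(38))/2 = (1.60944 + 3.63759)/2 = 2.62351.
Integral + boundary = 99.8046.
Order-1 term: 1/12 · (0.0263158 − 0.200000) = -0.0144737.
Running total after k=1: 99.7901.
Order-2 term: −1/720 · (3.64485e-05 − 0.0160000) = 2.21716e-05.
Running total after k=2: 99.7901.
Order-3 term: 1/30240 · (3.02896e-07 − 0.00768000) = -2.53958e-07.

S_3 ≈ 99.7901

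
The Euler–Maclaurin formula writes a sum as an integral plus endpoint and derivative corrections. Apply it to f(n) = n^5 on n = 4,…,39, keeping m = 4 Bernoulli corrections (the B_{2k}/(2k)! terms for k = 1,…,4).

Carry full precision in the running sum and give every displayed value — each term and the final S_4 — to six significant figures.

S_4 ≈ 6.32533e+08

Integral: ∫_4^39 x^5 dx = 5.86457e+08.
Boundary: ½(f(4) + f(39)) = ½(1024.00 + 9.02242e+07) = 4.51126e+07.
Running total after boundary: 6.31569e+08.
Correction k=1: B_{2}/2! · (f^{(1)}(39) − f^{(1)}(4)) = 1/12 · (1.15672e+07 − 1280.00) = 963827.
Running total after k=1: 6.32533e+08.
Correction k=2: B_{4}/4! · (f^{(3)}(39) − f^{(3)}(4)) = −1/720 · (91260.0 − 960.000) = -125.417.
Running total after k=2: 6.32533e+08.
Correction k=3: B_{6}/6! · (f^{(5)}(39) − f^{(5)}(4)) = 1/30240 · (120.000 − 120.000) = 0.00000.
Running total after k=3: 6.32533e+08.
Correction k=4: B_{8}/8! · (f^{(7)}(39) − f^{(7)}(4)) = −1/1209600 · (0.00000 − 0.00000) = 0.00000.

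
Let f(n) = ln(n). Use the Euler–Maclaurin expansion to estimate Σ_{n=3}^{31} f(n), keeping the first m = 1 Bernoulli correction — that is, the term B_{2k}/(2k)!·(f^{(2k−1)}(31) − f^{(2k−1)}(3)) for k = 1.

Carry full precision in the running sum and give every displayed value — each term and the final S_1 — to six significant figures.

∫_3^31 ln(x) dx evaluates to 75.1578.
½[f(3) + f(31)] = ½[1.09861 + 3.43399] = 2.26630.
Running total after boundary: 77.4241.
Correction k=1: B_{2}/2! · (f^{(1)}(31) − f^{(1)}(3)) = 1/12 · (0.0322581 − 0.333333) = -0.0250896.

S_1 ≈ 77.3990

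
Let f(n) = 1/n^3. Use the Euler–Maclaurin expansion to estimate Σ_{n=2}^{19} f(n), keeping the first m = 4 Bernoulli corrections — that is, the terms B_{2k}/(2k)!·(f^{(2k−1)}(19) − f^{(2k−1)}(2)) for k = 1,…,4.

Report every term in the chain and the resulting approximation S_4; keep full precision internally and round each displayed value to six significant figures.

S_4 ≈ 0.200688

Integral: ∫_2^19 1/x^3 dx = 0.123615.
Boundary: ½(f(2) + f(19)) = ½(0.125000 + 0.000145794) = 0.0625729.
So far: 0.186188.
Order-1 term: 1/12 · (-2.30201e-05 − (-0.187500)) = 0.0156231.
Running total after k=1: 0.201811.
Order-2 term: −1/720 · (-1.27535e-06 − (-0.937500)) = -0.00130208.
Running total after k=2: 0.200509.
Order-3 term: 1/30240 · (-1.48379e-07 − (-9.84375)) = 0.000325521.
Running total after k=3: 0.200834.
Order-4 term: −1/1209600 · (-2.95935e-08 − (-177.188)) = -0.000146484.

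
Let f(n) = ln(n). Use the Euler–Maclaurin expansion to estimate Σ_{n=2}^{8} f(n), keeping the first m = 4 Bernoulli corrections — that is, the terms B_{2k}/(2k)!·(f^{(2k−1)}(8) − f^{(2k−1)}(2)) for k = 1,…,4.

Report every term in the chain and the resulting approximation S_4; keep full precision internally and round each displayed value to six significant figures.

The integral term ∫_2^8 ln(x) dx = 9.24924.
Boundary: ½(f(2) + f(8)) = ½(0.693147 + 2.07944) = 1.38629.
So far: 10.6355.
Order-1 term: 1/12 · (0.125000 − 0.500000) = -0.0312500.
Partial sum through k=1: 10.6043.
Order-2 term: −1/720 · (0.00390625 − 0.250000) = 0.000341797.
Partial sum through k=2: 10.6046.
Order-3 term: 1/30240 · (0.000732422 − 0.750000) = -2.47774e-05.
Partial sum through k=3: 10.6046.
Order-4 term: −1/1209600 · (0.000343323 − 5.62500) = 4.65001e-06.

S_4 ≈ 10.6046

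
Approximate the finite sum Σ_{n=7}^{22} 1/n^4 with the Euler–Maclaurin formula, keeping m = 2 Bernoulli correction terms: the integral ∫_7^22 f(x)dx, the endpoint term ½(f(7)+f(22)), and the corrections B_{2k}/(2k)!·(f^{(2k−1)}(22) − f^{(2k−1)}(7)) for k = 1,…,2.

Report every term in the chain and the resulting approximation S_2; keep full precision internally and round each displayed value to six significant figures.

The integral term ∫_7^22 1/x^4 dx = 0.000940513.
½[f(7) + f(22)] = ½[0.000416493 + 4.26883e-06] = 0.000210381.
Running total after boundary: 0.00115089.
k=1: B_{2}/(2)! × [f^{(1)}(22) − f^{(1)}(7)] = 1/12 × (-7.76152e-07 − (-0.000237996)) = 1.97683e-05.
Partial sum through k=1: 0.00117066.
k=2: B_{4}/(4)! × [f^{(3)}(22) − f^{(3)}(7)] = −1/720 × (-4.81086e-08 − (-0.000145712)) = -2.02311e-07.

S_2 ≈ 0.00117046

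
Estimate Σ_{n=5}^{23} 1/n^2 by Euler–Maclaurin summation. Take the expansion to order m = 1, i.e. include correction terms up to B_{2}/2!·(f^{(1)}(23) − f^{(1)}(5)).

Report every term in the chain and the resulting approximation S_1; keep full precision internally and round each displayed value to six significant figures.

S_1 ≈ 0.178787

The integral term ∫_5^23 1/x^2 dx = 0.156522.
Boundary: ½(f(5) + f(23)) = ½(0.0400000 + 0.00189036) = 0.0209452.
Integral + boundary = 0.177467.
Correction k=1: B_{2}/2! · (f^{(1)}(23) − f^{(1)}(5)) = 1/12 · (-0.000164379 − (-0.0160000)) = 0.00131964.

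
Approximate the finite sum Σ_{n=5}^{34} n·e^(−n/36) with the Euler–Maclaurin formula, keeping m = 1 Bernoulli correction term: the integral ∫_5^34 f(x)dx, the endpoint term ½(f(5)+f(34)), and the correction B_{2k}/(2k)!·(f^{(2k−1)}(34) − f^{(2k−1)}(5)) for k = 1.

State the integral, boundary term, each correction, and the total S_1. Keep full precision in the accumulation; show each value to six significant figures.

∫_5^34 x·e^(−x/36) dx evaluates to 304.582.
Boundary: ½(f(5) + f(34)) = ½(4.35162 + 13.2224) = 8.78704.
Integral + boundary = 313.370.
k=1: B_{2}/(2)! × [f^{(1)}(34) − f^{(1)}(5)] = 1/12 × (0.0216053 − 0.749446) = -0.0606534.

S_1 ≈ 313.309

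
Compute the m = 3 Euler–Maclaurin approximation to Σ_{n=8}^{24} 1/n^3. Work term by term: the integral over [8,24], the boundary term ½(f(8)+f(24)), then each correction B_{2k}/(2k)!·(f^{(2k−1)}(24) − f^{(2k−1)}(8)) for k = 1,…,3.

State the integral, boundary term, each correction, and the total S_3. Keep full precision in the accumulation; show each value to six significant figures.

S_3 ≈ 0.00801715

The integral term ∫_8^24 1/x^3 dx = 0.00694444.
Boundary: ½(f(8) + f(24)) = ½(0.00195312 + 7.23380e-05) = 0.00101273.
Integral + boundary = 0.00795718.
Order-1 term: 1/12 · (-9.04225e-06 − (-0.000732422)) = 6.02816e-05.
Partial sum through k=1: 0.00801746.
Order-2 term: −1/720 · (-3.13967e-07 − (-0.000228882)) = -3.17455e-07.
Partial sum through k=2: 0.00801714.
Order-3 term: 1/30240 · (-2.28934e-08 − (-0.000150204)) = 4.96630e-09.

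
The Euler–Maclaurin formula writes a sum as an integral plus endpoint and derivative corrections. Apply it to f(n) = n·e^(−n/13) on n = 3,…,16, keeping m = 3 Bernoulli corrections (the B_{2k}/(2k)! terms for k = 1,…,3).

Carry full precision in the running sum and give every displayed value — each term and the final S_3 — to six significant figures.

Integral: ∫_3^16 x·e^(−x/13) dx = 55.0263.
Endpoint term: (f(3) + f(16))/2 = (2.38177 + 4.67309)/2 = 3.52743.
Integral + boundary = 58.5538.
Order-1 term: 1/12 · (-0.0674003 − 0.610710) = -0.0565092.
Running total after k=1: 58.4973.
Order-2 term: −1/720 · (0.00305761 − 0.0130092) = 1.38217e-05.
Running total after k=2: 58.4973.
Order-3 term: 1/30240 · (3.85446e-05 − 0.000132572) = -3.10939e-09.

S_3 ≈ 58.4973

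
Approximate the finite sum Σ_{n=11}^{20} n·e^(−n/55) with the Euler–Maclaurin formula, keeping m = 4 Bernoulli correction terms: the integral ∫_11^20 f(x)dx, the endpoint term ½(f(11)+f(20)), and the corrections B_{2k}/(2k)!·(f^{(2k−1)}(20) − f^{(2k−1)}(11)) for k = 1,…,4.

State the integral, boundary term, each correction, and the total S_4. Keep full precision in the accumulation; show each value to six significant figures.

Integral: ∫_11^20 x·e^(−x/55) dx = 104.524.
Endpoint term: (f(11) + f(20))/2 = (9.00604 + 13.9029)/2 = 11.4545.
Running total after boundary: 115.978.
Correction k=1: B_{2}/2! · (f^{(1)}(20) − f^{(1)}(11)) = 1/12 · (0.442364 − 0.654985) = -0.0177184.
Partial sum through k=1: 115.961.
Correction k=2: B_{4}/4! · (f^{(3)}(20) − f^{(3)}(11)) = −1/720 · (0.000605835 − 0.000757833) = 2.11108e-07.
Partial sum through k=2: 115.961.
Correction k=3: B_{6}/6! · (f^{(5)}(20) − f^{(5)}(11)) = 1/30240 · (3.52210e-07 − 4.29469e-07) = -2.55486e-12.
Partial sum through k=3: 115.961.
Correction k=4: B_{8}/8! · (f^{(7)}(20) − f^{(7)}(11)) = −1/1209600 · (1.66659e-10 − 2.01129e-10) = 2.84967e-17.

S_4 ≈ 115.961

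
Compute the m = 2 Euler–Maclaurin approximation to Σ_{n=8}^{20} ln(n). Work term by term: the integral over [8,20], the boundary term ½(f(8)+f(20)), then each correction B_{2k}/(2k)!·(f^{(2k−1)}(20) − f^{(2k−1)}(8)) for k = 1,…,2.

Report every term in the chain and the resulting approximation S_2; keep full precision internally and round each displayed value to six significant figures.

Integral: ∫_8^20 ln(x) dx = 31.2791.
½[f(8) + f(20)] = ½[2.07944 + 2.99573] = 2.53759.
So far: 33.8167.
Correction k=1: B_{2}/2! · (f^{(1)}(20) − f^{(1)}(8)) = 1/12 · (0.0500000 − 0.125000) = -0.00625000.
After k=1: 33.8105.
Correction k=2: B_{4}/4! · (f^{(3)}(20) − f^{(3)}(8)) = −1/720 · (0.000250000 − 0.00390625) = 5.07812e-06.

S_2 ≈ 33.8105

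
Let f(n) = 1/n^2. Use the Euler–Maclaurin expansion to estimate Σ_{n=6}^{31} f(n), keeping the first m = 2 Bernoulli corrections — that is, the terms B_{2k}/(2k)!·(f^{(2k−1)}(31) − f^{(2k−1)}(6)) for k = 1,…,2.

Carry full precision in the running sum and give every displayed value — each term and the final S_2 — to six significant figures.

The integral term ∫_6^31 1/x^2 dx = 0.134409.
Endpoint term: (f(6) + f(31))/2 = (0.0277778 + 0.00104058)/2 = 0.0144092.
So far: 0.148818.
Correction k=1: B_{2}/2! · (f^{(1)}(31) − f^{(1)}(6)) = 1/12 · (-6.71344e-05 − (-0.00925926)) = 0.000766010.
Partial sum through k=1: 0.149584.
Correction k=2: B_{4}/4! · (f^{(3)}(31) − f^{(3)}(6)) = −1/720 · (-8.38306e-07 − (-0.00308642)) = -4.28553e-06.

S_2 ≈ 0.149580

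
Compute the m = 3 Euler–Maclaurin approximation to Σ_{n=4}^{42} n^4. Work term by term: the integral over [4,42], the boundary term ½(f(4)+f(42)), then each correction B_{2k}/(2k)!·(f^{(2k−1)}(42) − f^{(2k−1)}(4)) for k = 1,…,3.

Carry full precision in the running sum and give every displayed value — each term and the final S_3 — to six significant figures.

∫_4^42 x^4 dx evaluates to 2.61380e+07.
Boundary: ½(f(4) + f(42)) = ½(256.000 + 3.11170e+06) = 1.55598e+06.
Running total after boundary: 2.76940e+07.
Order-1 term: 1/12 · (296352 − 256.000) = 24674.7.
After k=1: 2.77187e+07.
Order-2 term: −1/720 · (1008.00 − 96.0000) = -1.26667.
After k=2: 2.77187e+07.
Order-3 term: 1/30240 · (0.00000 − 0.00000) = 0.00000.

S_3 ≈ 2.77187e+07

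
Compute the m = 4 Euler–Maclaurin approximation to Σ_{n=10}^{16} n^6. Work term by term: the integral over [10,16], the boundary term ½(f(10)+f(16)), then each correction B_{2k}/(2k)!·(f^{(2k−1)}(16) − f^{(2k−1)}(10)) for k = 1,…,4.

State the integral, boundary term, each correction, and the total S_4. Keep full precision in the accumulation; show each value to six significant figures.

S_4 ≈ 4.62817e+07

The integral term ∫_10^16 x^6 dx = 3.69194e+07.
½[f(10) + f(16)] = ½[1.00000e+06 + 1.67772e+07] = 8.88861e+06.
Running total after boundary: 4.58080e+07.
Correction k=1: B_{2}/2! · (f^{(1)}(16) − f^{(1)}(10)) = 1/12 · (6.29146e+06 − 600000) = 474288.
Partial sum through k=1: 4.62822e+07.
Correction k=2: B_{4}/4! · (f^{(3)}(16) − f^{(3)}(10)) = −1/720 · (491520 − 120000) = -516.000.
Partial sum through k=2: 4.62817e+07.
Correction k=3: B_{6}/6! · (f^{(5)}(16) − f^{(5)}(10)) = 1/30240 · (11520.0 − 7200.00) = 0.142857.
Partial sum through k=3: 4.62817e+07.
Correction k=4: B_{8}/8! · (f^{(7)}(16) − f^{(7)}(10)) = −1/1209600 · (0.00000 − 0.00000) = 0.00000.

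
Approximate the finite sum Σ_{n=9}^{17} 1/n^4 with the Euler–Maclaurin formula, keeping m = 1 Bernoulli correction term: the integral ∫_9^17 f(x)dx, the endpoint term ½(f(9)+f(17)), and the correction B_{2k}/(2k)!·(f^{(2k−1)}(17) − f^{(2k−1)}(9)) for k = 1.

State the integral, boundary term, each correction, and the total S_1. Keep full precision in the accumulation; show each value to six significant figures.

S_1 ≈ 0.000477005

∫_9^17 1/x^4 dx evaluates to 0.000389400.
Endpoint term: (f(9) + f(17))/2 = (0.000152416 + 1.19730e-05)/2 = 8.21944e-05.
So far: 0.000471595.
Order-1 term: 1/12 · (-2.81719e-06 − (-6.77404e-05)) = 5.41026e-06.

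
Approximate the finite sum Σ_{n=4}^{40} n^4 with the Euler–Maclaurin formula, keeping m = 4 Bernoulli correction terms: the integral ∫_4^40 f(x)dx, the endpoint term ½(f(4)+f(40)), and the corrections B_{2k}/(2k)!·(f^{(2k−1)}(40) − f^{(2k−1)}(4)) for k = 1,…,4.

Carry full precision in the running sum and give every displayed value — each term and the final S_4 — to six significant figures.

S_4 ≈ 2.17812e+07

∫_4^40 x^4 dx evaluates to 2.04798e+07.
½[f(4) + f(40)] = ½[256.000 + 2.56000e+06] = 1.28013e+06.
Integral + boundary = 2.17599e+07.
Order-1 term: 1/12 · (256000 − 256.000) = 21312.0.
Running total after k=1: 2.17812e+07.
Order-2 term: −1/720 · (960.000 − 96.0000) = -1.20000.
Running total after k=2: 2.17812e+07.
Order-3 term: 1/30240 · (0.00000 − 0.00000) = 0.00000.
Running total after k=3: 2.17812e+07.
Order-4 term: −1/1209600 · (0.00000 − 0.00000) = 0.00000.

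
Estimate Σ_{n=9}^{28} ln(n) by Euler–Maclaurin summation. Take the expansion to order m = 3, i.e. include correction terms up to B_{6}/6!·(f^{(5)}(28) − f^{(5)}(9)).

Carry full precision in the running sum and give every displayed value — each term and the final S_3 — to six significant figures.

S_3 ≈ 57.2851

Integral: ∫_9^28 ln(x) dx = 54.5267.
Endpoint term: (f(9) + f(28))/2 = (2.19722 + 3.33220)/2 = 2.76471.
Running total after boundary: 57.2914.
Correction k=1: B_{2}/2! · (f^{(1)}(28) − f^{(1)}(9)) = 1/12 · (0.0357143 − 0.111111) = -0.00628307.
Partial sum through k=1: 57.2851.
Correction k=2: B_{4}/4! · (f^{(3)}(28) − f^{(3)}(9)) = −1/720 · (9.11079e-05 − 0.00274348) = 3.68386e-06.
Partial sum through k=2: 57.2851.
Correction k=3: B_{6}/6! · (f^{(5)}(28) − f^{(5)}(9)) = 1/30240 · (1.39451e-06 − 0.000406442) = -1.33944e-08.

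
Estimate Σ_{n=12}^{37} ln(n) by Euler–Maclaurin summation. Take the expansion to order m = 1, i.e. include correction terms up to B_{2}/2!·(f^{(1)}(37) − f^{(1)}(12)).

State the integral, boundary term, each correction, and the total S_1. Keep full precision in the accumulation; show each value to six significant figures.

∫_12^37 ln(x) dx evaluates to 78.7851.
½[f(12) + f(37)] = ½[2.48491 + 3.61092] = 3.04791.
So far: 81.8330.
k=1: B_{2}/(2)! × [f^{(1)}(37) − f^{(1)}(12)] = 1/12 × (0.0270270 − 0.0833333) = -0.00469219.

S_1 ≈ 81.8283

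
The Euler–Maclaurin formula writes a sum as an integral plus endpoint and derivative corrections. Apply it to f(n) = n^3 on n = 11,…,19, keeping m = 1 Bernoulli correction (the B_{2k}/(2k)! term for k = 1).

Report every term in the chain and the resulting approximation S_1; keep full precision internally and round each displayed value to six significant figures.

The integral term ∫_11^19 x^3 dx = 28920.0.
Boundary: ½(f(11) + f(19)) = ½(1331.00 + 6859.00) = 4095.00.
Integral + boundary = 33015.0.
Order-1 term: 1/12 · (1083.00 − 363.000) = 60.0000.

S_1 ≈ 33075.0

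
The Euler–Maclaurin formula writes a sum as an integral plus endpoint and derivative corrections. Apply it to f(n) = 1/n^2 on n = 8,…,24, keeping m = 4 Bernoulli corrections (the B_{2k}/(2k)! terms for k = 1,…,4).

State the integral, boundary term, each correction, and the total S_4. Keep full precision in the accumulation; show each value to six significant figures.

S_4 ≈ 0.0923264

Integral: ∫_8^24 1/x^2 dx = 0.0833333.
Boundary: ½(f(8) + f(24)) = ½(0.0156250 + 0.00173611) = 0.00868056.
Integral + boundary = 0.0920139.
k=1: B_{2}/(2)! × [f^{(1)}(24) − f^{(1)}(8)] = 1/12 × (-0.000144676 − (-0.00390625)) = 0.000313465.
Running total after k=1: 0.0923274.
k=2: B_{4}/(4)! × [f^{(3)}(24) − f^{(3)}(8)] = −1/720 × (-3.01408e-06 − (-0.000732422)) = -1.01307e-06.
Running total after k=2: 0.0923263.
k=3: B_{6}/(6)! × [f^{(5)}(24) − f^{(5)}(8)] = 1/30240 × (-1.56983e-07 − (-0.000343323)) = 1.13481e-08.
Running total after k=3: 0.0923264.
k=4: B_{8}/(8)! × [f^{(7)}(24) − f^{(7)}(8)] = −1/1209600 × (-1.52623e-08 − (-0.000300407)) = -2.48340e-10.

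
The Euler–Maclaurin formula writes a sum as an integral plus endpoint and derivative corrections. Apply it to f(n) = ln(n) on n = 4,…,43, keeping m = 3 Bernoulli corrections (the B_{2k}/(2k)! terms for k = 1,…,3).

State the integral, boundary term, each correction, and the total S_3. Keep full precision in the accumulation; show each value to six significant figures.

∫_4^43 ln(x) dx evaluates to 117.186.
½[f(4) + f(43)] = ½[1.38629 + 3.76120] = 2.57375.
Running total after boundary: 119.760.
Order-1 term: 1/12 · (0.0232558 − 0.250000) = -0.0188953.
Partial sum through k=1: 119.741.
Order-2 term: −1/720 · (2.51550e-05 − 0.0312500) = 4.33678e-05.
Partial sum through k=2: 119.741.
Order-3 term: 1/30240 · (1.63256e-07 − 0.0234375) = -7.75044e-07.

S_3 ≈ 119.741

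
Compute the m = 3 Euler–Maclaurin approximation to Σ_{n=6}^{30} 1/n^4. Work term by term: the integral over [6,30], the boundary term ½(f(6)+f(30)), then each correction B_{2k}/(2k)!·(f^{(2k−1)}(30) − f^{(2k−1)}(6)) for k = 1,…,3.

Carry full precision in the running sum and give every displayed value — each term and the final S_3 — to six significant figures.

S_3 ≈ 0.00195956

The integral term ∫_6^30 1/x^4 dx = 0.00153086.
Endpoint term: (f(6) + f(30))/2 = (0.000771605 + 1.23457e-06)/2 = 0.000386420.
Integral + boundary = 0.00191728.
Correction k=1: B_{2}/2! · (f^{(1)}(30) − f^{(1)}(6)) = 1/12 · (-1.64609e-07 − (-0.000514403)) = 4.28532e-05.
Running total after k=1: 0.00196014.
Correction k=2: B_{4}/4! · (f^{(3)}(30) − f^{(3)}(6)) = −1/720 · (-5.48697e-09 − (-0.000428669)) = -5.95367e-07.
Running total after k=2: 0.00195954.
Correction k=3: B_{6}/6! · (f^{(5)}(30) − f^{(5)}(6)) = 1/30240 · (-3.41411e-10 − (-0.000666819)) = 2.20509e-08.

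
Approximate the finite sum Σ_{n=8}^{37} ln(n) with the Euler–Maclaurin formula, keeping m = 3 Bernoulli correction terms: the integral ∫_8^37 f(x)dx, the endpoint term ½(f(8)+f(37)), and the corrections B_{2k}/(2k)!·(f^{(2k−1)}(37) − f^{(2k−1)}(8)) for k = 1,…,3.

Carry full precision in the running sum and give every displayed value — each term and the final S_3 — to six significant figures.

S_3 ≈ 90.8055

The integral term ∫_8^37 ln(x) dx = 87.9684.
Boundary: ½(f(8) + f(37)) = ½(2.07944 + 3.61092) = 2.84518.
Running total after boundary: 90.8136.
k=1: B_{2}/(2)! × [f^{(1)}(37) − f^{(1)}(8)] = 1/12 × (0.0270270 − 0.125000) = -0.00816441.
Partial sum through k=1: 90.8054.
k=2: B_{4}/(4)! × [f^{(3)}(37) − f^{(3)}(8)] = −1/720 × (3.94843e-05 − 0.00390625) = 5.37051e-06.
Partial sum through k=2: 90.8055.
k=3: B_{6}/(6)! × [f^{(5)}(37) − f^{(5)}(8)] = 1/30240 × (3.46101e-07 − 0.000732422) = -2.42089e-08.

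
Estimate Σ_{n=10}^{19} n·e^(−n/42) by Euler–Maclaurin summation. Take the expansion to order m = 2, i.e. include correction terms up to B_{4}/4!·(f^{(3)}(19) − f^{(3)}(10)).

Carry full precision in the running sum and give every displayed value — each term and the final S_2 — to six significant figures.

Integral: ∫_10^19 x·e^(−x/42) dx = 91.5523.
Endpoint term: (f(10) + f(19))/2 = (7.88128 + 12.0861)/2 = 9.98370.
Running total after boundary: 101.536.
Order-1 term: 1/12 · (0.348347 − 0.600478) = -0.0210109.
Running total after k=1: 101.515.
Order-2 term: −1/720 · (0.000918691 − 0.00123398) = 4.37896e-07.

S_2 ≈ 101.515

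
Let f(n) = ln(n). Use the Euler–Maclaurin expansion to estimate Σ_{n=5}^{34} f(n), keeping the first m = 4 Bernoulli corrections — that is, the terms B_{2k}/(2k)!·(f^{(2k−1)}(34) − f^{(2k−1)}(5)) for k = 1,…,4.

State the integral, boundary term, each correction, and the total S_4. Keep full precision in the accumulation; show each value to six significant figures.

S_4 ≈ 85.4028

∫_5^34 ln(x) dx evaluates to 82.8491.
Boundary: ½(f(5) + f(34)) = ½(1.60944 + 3.52636) = 2.56790.
Integral + boundary = 85.4170.
Correction k=1: B_{2}/2! · (f^{(1)}(34) − f^{(1)}(5)) = 1/12 · (0.0294118 − 0.200000) = -0.0142157.
After k=1: 85.4028.
Correction k=2: B_{4}/4! · (f^{(3)}(34) − f^{(3)}(5)) = −1/720 · (5.08854e-05 − 0.0160000) = 2.21515e-05.
After k=2: 85.4028.
Correction k=3: B_{6}/6! · (f^{(5)}(34) − f^{(5)}(5)) = 1/30240 · (5.28222e-07 − 0.00768000) = -2.53951e-07.
After k=3: 85.4028.
Correction k=4: B_{8}/8! · (f^{(7)}(34) − f^{(7)}(5)) = −1/1209600 · (1.37082e-08 − 0.00921600) = 7.61904e-09.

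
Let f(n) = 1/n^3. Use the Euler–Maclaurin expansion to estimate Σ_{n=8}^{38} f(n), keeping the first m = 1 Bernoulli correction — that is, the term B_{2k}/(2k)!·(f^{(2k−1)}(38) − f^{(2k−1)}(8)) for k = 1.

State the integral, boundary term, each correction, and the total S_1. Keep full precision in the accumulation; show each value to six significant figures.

S_1 ≈ 0.00851283

Integral: ∫_8^38 1/x^3 dx = 0.00746624.
Boundary: ½(f(8) + f(38)) = ½(0.00195312 + 1.82242e-05) = 0.000985675.
Integral + boundary = 0.00845191.
k=1: B_{2}/(2)! × [f^{(1)}(38) − f^{(1)}(8)] = 1/12 × (-1.43876e-06 − (-0.000732422)) = 6.09153e-05.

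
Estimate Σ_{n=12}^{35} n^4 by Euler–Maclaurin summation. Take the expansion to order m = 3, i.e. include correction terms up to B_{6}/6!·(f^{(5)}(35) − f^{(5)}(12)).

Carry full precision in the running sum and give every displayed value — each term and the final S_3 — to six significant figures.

S_3 ≈ 1.12290e+07

The integral term ∫_12^35 x^4 dx = 1.04546e+07.
Boundary: ½(f(12) + f(35)) = ½(20736.0 + 1.50062e+06) = 760680.
Integral + boundary = 1.12153e+07.
Correction k=1: B_{2}/2! · (f^{(1)}(35) − f^{(1)}(12)) = 1/12 · (171500 − 6912.00) = 13715.7.
After k=1: 1.12290e+07.
Correction k=2: B_{4}/4! · (f^{(3)}(35) − f^{(3)}(12)) = −1/720 · (840.000 − 288.000) = -0.766667.
After k=2: 1.12290e+07.
Correction k=3: B_{6}/6! · (f^{(5)}(35) − f^{(5)}(12)) = 1/30240 · (0.00000 − 0.00000) = 0.00000.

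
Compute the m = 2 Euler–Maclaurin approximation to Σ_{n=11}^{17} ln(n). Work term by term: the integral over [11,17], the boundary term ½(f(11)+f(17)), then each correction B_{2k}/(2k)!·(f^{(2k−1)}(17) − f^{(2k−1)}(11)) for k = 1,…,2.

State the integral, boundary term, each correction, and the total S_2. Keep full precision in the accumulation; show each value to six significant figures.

The integral term ∫_11^17 ln(x) dx = 15.7878.
½[f(11) + f(17)] = ½[2.39790 + 2.83321] = 2.61555.
Integral + boundary = 18.4033.
Order-1 term: 1/12 · (0.0588235 − 0.0909091) = -0.00267380.
Running total after k=1: 18.4007.
Order-2 term: −1/720 · (0.000407083 − 0.00150263) = 1.52159e-06.

S_2 ≈ 18.4007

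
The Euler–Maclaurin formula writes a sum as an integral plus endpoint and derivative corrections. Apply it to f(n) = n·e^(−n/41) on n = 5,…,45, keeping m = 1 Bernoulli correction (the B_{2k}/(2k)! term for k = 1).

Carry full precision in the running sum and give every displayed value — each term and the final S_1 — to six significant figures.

S_1 ≈ 502.555

∫_5^45 x·e^(−x/41) dx evaluates to 492.902.
½[f(5) + f(45)] = ½[4.42596 + 15.0158] = 9.72087.
Integral + boundary = 502.623.
Correction k=1: B_{2}/2! · (f^{(1)}(45) − f^{(1)}(5)) = 1/12 · (-0.0325545 − 0.777241) = -0.0674830.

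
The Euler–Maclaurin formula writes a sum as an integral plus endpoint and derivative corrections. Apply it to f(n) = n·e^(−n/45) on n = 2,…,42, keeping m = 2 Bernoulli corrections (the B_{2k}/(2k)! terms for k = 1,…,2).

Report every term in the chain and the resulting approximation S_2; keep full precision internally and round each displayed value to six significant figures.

The integral term ∫_2^42 x·e^(−x/45) dx = 483.521.
Boundary: ½(f(2) + f(42)) = ½(1.91306 + 16.5161) = 9.21458.
Integral + boundary = 492.735.
k=1: B_{2}/(2)! × [f^{(1)}(42) − f^{(1)}(2)] = 1/12 × (0.0262160 − 0.914016) = -0.0739834.
After k=1: 492.661.
k=2: B_{4}/(4)! × [f^{(3)}(42) − f^{(3)}(2)] = −1/720 × (0.000401332 − 0.00139609) = 1.38160e-06.

S_2 ≈ 492.661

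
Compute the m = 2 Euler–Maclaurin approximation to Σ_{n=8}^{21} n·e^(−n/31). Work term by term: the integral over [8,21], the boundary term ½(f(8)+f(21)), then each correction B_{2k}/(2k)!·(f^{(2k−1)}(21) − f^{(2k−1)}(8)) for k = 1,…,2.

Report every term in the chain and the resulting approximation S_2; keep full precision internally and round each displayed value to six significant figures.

∫_8^21 x·e^(−x/31) dx evaluates to 115.231.
Endpoint term: (f(8) + f(21))/2 = (6.18036 + 10.6664)/2 = 8.42341.
So far: 123.654.
k=1: B_{2}/(2)! × [f^{(1)}(21) − f^{(1)}(8)] = 1/12 × (0.163847 − 0.573179) = -0.0341110.
Running total after k=1: 123.620.
k=2: B_{4}/(4)! × [f^{(3)}(21) − f^{(3)}(8)] = −1/720 × (0.00122757 − 0.00220423) = 1.35647e-06.

S_2 ≈ 123.620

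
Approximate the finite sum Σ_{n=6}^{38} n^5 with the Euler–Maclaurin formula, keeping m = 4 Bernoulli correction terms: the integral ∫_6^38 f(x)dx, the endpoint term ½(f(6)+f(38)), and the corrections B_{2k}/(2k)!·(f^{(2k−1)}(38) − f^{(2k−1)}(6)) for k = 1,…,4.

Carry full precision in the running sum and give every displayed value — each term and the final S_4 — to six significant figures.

S_4 ≈ 5.42305e+08

The integral term ∫_6^38 x^5 dx = 5.01815e+08.
½[f(6) + f(38)] = ½[7776.00 + 7.92352e+07] = 3.96215e+07.
Running total after boundary: 5.41436e+08.
k=1: B_{2}/(2)! × [f^{(1)}(38) − f^{(1)}(6)] = 1/12 × (1.04257e+07 − 6480.00) = 868267.
Running total after k=1: 5.42305e+08.
k=2: B_{4}/(4)! × [f^{(3)}(38) − f^{(3)}(6)] = −1/720 × (86640.0 − 2160.00) = -117.333.
Running total after k=2: 5.42305e+08.
k=3: B_{6}/(6)! × [f^{(5)}(38) − f^{(5)}(6)] = 1/30240 × (120.000 − 120.000) = 0.00000.
Running total after k=3: 5.42305e+08.
k=4: B_{8}/(8)! × [f^{(7)}(38) − f^{(7)}(6)] = −1/1209600 × (0.00000 − 0.00000) = 0.00000.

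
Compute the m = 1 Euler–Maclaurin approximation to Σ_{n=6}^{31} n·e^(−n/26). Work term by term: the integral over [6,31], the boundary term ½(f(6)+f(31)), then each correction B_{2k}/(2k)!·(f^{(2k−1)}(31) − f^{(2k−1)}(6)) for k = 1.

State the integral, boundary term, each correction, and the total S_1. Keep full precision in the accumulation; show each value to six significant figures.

S_1 ≈ 217.758

∫_6^31 x·e^(−x/26) dx evaluates to 210.727.
Boundary: ½(f(6) + f(31)) = ½(4.76354 + 9.40912) = 7.08633.
Integral + boundary = 217.813.
Order-1 term: 1/12 · (-0.0583692 − 0.610710) = -0.0557566.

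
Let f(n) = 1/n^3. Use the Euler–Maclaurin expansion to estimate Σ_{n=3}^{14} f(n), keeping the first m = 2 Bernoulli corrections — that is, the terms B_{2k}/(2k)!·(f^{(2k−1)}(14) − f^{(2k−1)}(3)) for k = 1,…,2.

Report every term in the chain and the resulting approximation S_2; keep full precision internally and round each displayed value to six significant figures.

The integral term ∫_3^14 1/x^3 dx = 0.0530045.
Endpoint term: (f(3) + f(14))/2 = (0.0370370 + 0.000364431)/2 = 0.0187007.
Integral + boundary = 0.0717053.
Correction k=1: B_{2}/2! · (f^{(1)}(14) − f^{(1)}(3)) = 1/12 · (-7.80925e-05 − (-0.0370370)) = 0.00307991.
Partial sum through k=1: 0.0747852.
Correction k=2: B_{4}/4! · (f^{(3)}(14) − f^{(3)}(3)) = −1/720 · (-7.96862e-06 − (-0.0823045)) = -0.000114301.

S_2 ≈ 0.0746709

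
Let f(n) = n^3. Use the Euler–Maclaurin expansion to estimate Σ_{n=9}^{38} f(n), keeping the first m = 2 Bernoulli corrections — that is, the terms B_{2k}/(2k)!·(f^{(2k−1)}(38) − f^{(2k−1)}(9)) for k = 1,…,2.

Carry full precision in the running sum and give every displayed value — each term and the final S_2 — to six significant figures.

S_2 ≈ 547785

The integral term ∫_9^38 x^3 dx = 519644.
½[f(9) + f(38)] = ½[729.000 + 54872.0] = 27800.5.
So far: 547444.
Correction k=1: B_{2}/2! · (f^{(1)}(38) − f^{(1)}(9)) = 1/12 · (4332.00 − 243.000) = 340.750.
After k=1: 547785.
Correction k=2: B_{4}/4! · (f^{(3)}(38) − f^{(3)}(9)) = −1/720 · (6.00000 − 6.00000) = 0.00000.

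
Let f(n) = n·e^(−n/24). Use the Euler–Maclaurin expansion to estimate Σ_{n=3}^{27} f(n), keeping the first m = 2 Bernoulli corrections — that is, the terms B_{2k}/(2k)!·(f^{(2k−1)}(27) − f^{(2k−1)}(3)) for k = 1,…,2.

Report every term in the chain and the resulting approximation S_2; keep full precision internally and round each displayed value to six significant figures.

Integral: ∫_3^27 x·e^(−x/24) dx = 174.483.
Boundary: ½(f(3) + f(27)) = ½(2.64749 + 8.76562) = 5.70655.
So far: 180.190.
k=1: B_{2}/(2)! × [f^{(1)}(27) − f^{(1)}(3)] = 1/12 × (-0.0405816 − 0.772185) = -0.0677305.
After k=1: 180.122.
k=2: B_{4}/(4)! × [f^{(3)}(27) − f^{(3)}(3)] = −1/720 × (0.00105681 − 0.00440482) = 4.65002e-06.

S_2 ≈ 180.122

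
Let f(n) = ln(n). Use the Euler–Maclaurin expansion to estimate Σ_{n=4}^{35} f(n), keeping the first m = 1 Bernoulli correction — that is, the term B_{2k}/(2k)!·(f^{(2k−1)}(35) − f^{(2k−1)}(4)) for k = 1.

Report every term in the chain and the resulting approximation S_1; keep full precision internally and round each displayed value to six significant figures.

S_1 ≈ 90.3444

Integral: ∫_4^35 ln(x) dx = 87.8920.
Endpoint term: (f(4) + f(35))/2 = (1.38629 + 3.55535)/2 = 2.47082.
Integral + boundary = 90.3628.
Correction k=1: B_{2}/2! · (f^{(1)}(35) − f^{(1)}(4)) = 1/12 · (0.0285714 − 0.250000) = -0.0184524.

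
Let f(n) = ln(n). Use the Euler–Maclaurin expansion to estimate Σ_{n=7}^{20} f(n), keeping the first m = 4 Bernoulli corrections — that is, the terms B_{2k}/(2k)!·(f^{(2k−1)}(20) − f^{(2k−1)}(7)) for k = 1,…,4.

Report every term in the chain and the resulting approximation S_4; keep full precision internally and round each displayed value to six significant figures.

Integral: ∫_7^20 ln(x) dx = 33.2933.
Boundary: ½(f(7) + f(20)) = ½(1.94591 + 2.99573) = 2.47082.
Running total after boundary: 35.7641.
k=1: B_{2}/(2)! × [f^{(1)}(20) − f^{(1)}(7)] = 1/12 × (0.0500000 − 0.142857) = -0.00773810.
After k=1: 35.7564.
k=2: B_{4}/(4)! × [f^{(3)}(20) − f^{(3)}(7)] = −1/720 × (0.000250000 − 0.00583090) = 7.75126e-06.
After k=2: 35.7564.
k=3: B_{6}/(6)! × [f^{(5)}(20) − f^{(5)}(7)] = 1/30240 × (7.50000e-06 − 0.00142798) = -4.69734e-08.
After k=3: 35.7564.
k=4: B_{8}/(8)! × [f^{(7)}(20) − f^{(7)}(7)] = −1/1209600 × (5.62500e-07 − 0.000874271) = 7.22312e-10.

S_4 ≈ 35.7564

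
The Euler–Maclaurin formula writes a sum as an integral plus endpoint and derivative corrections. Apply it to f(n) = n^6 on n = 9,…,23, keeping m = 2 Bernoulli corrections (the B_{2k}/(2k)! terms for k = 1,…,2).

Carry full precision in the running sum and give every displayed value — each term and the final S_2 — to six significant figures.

∫_9^23 x^6 dx evaluates to 4.85720e+08.
Boundary: ½(f(9) + f(23)) = ½(531441 + 1.48036e+08) = 7.42837e+07.
So far: 5.60004e+08.
Order-1 term: 1/12 · (3.86181e+07 − 354294) = 3.18865e+06.
Partial sum through k=1: 5.63193e+08.
Order-2 term: −1/720 · (1.46004e+06 − 87480.0) = -1906.33.

S_2 ≈ 5.63191e+08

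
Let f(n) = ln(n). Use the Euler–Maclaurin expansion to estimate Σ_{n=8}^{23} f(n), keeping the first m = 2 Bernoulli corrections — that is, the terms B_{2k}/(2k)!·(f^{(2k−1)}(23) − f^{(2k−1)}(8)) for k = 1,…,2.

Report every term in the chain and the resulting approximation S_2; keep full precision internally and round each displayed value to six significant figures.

The integral term ∫_8^23 ln(x) dx = 40.4808.
Boundary: ½(f(8) + f(23)) = ½(2.07944 + 3.13549) = 2.60747.
Integral + boundary = 43.0883.
Correction k=1: B_{2}/2! · (f^{(1)}(23) − f^{(1)}(8)) = 1/12 · (0.0434783 − 0.125000) = -0.00679348.
Partial sum through k=1: 43.0815.
Correction k=2: B_{4}/4! · (f^{(3)}(23) − f^{(3)}(8)) = −1/720 · (0.000164379 − 0.00390625) = 5.19704e-06.

S_2 ≈ 43.0815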